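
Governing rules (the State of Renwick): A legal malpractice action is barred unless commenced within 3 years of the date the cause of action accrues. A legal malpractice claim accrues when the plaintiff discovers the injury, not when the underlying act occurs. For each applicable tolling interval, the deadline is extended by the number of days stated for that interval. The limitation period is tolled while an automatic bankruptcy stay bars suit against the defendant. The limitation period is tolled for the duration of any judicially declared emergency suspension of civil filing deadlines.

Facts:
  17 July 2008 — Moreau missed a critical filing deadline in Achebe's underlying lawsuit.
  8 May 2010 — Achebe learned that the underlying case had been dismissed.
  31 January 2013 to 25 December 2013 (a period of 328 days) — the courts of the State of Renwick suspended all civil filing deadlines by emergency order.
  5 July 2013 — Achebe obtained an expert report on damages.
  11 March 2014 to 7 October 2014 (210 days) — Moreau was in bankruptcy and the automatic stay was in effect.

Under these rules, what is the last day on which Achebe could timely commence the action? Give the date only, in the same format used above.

28 October 2014

Under the discovery rule, the claim accrued on 8 May 2010, when Achebe discovered the injury — not on the 17 July 2008 date of the underlying act.
The untolled deadline — 3 years after 8 May 2010 — is 8 May 2013.
The emergency suspension of filing deadlines from 31 January 2013 to 25 December 2013 tolled the period for 328 days, extending the deadline to 1 April 2014.
The automatic bankruptcy stay from 11 March 2014 to 7 October 2014 tolled the period for 210 days, extending the deadline to 28 October 2014.
Nothing else in the chronology tolls or restarts the period.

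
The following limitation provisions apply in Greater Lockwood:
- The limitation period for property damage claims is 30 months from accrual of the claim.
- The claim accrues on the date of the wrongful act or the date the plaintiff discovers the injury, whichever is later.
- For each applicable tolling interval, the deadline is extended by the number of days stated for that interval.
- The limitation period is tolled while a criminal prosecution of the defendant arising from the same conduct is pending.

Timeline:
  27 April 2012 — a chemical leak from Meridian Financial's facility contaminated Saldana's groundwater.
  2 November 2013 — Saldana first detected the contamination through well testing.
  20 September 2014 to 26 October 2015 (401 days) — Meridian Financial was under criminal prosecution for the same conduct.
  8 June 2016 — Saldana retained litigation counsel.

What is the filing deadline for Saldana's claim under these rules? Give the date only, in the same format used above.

7 June 2017

Because discovery on 2 November 2013 post-dates the 27 April 2012 act, accrual under the later-of rule falls on 2 November 2013.
Adding the 30 months base period to 2 November 2013 gives a deadline of 2 May 2016, before any tolling.
The pending criminal prosecution from 20 September 2014 to 26 October 2015 tolled the period for 401 days, extending the deadline to 7 June 2017.
The other events in the timeline have no effect on the limitation period under the stated rules.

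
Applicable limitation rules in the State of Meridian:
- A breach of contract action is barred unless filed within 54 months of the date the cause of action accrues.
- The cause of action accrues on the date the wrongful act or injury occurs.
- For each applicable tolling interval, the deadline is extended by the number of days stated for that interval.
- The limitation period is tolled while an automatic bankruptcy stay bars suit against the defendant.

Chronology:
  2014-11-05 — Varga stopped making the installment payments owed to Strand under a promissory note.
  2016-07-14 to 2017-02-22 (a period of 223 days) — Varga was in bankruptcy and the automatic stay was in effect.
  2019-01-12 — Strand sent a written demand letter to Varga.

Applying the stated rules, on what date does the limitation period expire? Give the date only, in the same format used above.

2019-12-14

The limitation period began to run on 2014-11-05.
Adding the 54 months base period to 2014-11-05 gives a deadline of 2019-05-05, before any tolling.
The period was tolled for 223 days by the automatic bankruptcy stay (2016-07-14 to 2017-02-22), pushing the deadline to 2019-12-14.
None of the other events listed affects the running of the period under the stated rules.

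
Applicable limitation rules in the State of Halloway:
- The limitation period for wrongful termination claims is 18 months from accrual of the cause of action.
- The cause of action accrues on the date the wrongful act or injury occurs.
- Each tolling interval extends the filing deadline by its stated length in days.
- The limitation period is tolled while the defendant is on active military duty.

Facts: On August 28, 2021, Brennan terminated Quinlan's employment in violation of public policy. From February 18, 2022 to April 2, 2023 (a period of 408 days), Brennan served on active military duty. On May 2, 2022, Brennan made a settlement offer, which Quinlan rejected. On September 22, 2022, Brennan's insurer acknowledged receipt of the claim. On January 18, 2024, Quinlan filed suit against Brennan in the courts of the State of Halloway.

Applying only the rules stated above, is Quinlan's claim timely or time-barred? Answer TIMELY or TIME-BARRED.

TIMELY

The limitation period began to run on August 28, 2021.
18 months from August 28, 2021 is February 28, 2023.
The period was tolled for 408 days by the defendant's active military service (February 18, 2022 to April 2, 2023), pushing the deadline to April 11, 2024.
None of the other events listed affects the running of the period under the stated rules.
The January 18, 2024 filing precedes the April 11, 2024 deadline; the claim is timely.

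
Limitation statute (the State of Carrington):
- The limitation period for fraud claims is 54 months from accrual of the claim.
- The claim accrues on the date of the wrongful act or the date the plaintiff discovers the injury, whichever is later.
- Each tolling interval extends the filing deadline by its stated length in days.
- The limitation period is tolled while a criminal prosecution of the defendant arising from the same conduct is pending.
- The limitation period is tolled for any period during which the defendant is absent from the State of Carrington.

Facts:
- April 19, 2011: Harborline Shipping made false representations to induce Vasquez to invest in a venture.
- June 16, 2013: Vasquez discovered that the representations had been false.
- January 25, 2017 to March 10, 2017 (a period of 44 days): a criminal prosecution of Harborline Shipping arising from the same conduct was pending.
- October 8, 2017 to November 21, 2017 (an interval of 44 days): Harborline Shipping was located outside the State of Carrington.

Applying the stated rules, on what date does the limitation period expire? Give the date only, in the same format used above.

March 14, 2018

The claim accrued on June 16, 2013 — the later of the April 19, 2011 act and the June 16, 2013 discovery.
54 months from June 16, 2013 is December 16, 2017.
The period was tolled for 44 days by the pending criminal prosecution (January 25, 2017 to March 10, 2017), pushing the deadline to January 29, 2018.
Because the defendant's absence from the jurisdiction ran from October 8, 2017 to November 21, 2017, the deadline is extended by 44 days to March 14, 2018.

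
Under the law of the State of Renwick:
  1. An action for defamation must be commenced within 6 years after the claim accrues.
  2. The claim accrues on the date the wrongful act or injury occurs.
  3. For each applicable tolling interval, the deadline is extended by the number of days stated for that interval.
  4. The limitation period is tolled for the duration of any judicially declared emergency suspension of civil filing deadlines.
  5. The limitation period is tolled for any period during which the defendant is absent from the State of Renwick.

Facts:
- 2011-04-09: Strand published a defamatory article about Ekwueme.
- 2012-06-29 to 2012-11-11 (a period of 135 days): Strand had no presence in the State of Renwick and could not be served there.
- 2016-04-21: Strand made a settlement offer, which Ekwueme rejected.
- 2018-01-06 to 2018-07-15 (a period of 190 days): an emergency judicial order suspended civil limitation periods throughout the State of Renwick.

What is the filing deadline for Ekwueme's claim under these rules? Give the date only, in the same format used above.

The claim accrued on 2011-04-09, the date of the act.
6 years from 2011-04-09 is 2017-04-09.
Because the defendant's absence from the jurisdiction ran from 2012-06-29 to 2012-11-11, the deadline is extended by 135 days to 2017-08-22.
The emergency suspension of filing deadlines from 2018-01-06 to 2018-07-15 began after the period had already run on 2017-08-22, so it has no tolling effect.
The other events in the timeline have no effect on the limitation period under the stated rules.

2017-08-22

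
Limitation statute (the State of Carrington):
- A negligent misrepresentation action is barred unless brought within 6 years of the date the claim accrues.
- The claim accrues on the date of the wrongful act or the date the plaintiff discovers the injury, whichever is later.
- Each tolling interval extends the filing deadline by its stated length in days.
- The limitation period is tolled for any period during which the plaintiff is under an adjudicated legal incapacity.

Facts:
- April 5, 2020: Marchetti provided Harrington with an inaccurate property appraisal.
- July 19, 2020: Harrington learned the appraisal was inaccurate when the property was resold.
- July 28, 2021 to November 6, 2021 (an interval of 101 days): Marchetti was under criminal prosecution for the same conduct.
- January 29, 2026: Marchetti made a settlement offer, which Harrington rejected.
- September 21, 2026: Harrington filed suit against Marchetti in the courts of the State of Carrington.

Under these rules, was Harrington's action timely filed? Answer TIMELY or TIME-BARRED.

Taking the later of the act (April 5, 2020) and discovery (July 19, 2020), the claim accrued on July 19, 2020.
The untolled deadline — 6 years after July 19, 2020 — is July 19, 2026.
Although a criminal prosecution ran from July 28, 2021 to November 6, 2021, the stated rules do not make that a tolling event, so it is disregarded.
The other events in the timeline have no effect on the limitation period under the stated rules.
Filing on September 21, 2026 missed the July 19, 2026 deadline — the action is time-barred.

TIME-BARRED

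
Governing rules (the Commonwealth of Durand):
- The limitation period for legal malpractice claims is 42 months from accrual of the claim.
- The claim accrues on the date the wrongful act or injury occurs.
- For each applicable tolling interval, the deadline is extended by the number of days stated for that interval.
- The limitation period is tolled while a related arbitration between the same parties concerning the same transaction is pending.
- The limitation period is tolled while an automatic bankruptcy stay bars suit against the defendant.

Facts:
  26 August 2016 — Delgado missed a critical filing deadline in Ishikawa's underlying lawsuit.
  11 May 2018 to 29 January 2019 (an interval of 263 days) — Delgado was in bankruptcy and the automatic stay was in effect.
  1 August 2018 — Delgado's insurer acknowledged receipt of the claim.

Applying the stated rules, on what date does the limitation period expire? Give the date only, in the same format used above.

The claim accrued on 26 August 2016, the date of the act.
42 months from 26 August 2016 is 26 February 2020.
The period was tolled for 263 days by the automatic bankruptcy stay (11 May 2018 to 29 January 2019), pushing the deadline to 15 November 2020.
Nothing else in the chronology tolls or restarts the period.

15 November 2020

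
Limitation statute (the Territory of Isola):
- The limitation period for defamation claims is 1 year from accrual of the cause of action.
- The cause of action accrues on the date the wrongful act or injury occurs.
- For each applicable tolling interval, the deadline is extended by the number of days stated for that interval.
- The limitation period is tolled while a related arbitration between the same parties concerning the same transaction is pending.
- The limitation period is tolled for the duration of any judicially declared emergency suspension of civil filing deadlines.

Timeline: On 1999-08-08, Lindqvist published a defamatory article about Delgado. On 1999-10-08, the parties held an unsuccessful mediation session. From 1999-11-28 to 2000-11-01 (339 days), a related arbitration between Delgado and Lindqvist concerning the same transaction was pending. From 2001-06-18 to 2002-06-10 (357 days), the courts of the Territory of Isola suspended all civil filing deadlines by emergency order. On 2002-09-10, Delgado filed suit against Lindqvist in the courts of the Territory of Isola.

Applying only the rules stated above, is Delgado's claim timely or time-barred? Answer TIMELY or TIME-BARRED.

TIME-BARRED

The cause of action accrued on 1999-08-08, the date of the act.
The untolled deadline — 1 year after 1999-08-08 — is 2000-08-08.
The pending related arbitration from 1999-11-28 to 2000-11-01 tolled the period for 339 days, extending the deadline to 2001-07-13.
Because the emergency suspension of filing deadlines ran from 2001-06-18 to 2002-06-10, the deadline is extended by 357 days to 2002-07-05.
None of the other events listed affects the running of the period under the stated rules.
Delgado filed on 2002-09-10, after the 2002-07-05 deadline, so the action is time-barred.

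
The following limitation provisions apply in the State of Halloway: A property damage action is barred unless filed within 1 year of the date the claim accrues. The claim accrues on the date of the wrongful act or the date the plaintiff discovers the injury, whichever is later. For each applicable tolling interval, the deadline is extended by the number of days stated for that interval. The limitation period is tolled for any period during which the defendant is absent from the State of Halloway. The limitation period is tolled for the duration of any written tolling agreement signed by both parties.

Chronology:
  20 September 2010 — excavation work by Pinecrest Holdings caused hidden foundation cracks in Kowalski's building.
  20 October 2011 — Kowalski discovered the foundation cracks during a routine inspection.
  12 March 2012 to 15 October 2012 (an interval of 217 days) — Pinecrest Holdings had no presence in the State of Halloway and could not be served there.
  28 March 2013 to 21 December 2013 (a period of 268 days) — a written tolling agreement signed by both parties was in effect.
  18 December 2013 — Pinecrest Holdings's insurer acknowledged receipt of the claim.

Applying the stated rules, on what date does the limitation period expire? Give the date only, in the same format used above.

Because discovery on 20 October 2011 post-dates the 20 September 2010 act, accrual under the later-of rule falls on 20 October 2011.
1 year from 20 October 2011 is 20 October 2012.
The period was tolled for 217 days by the defendant's absence from the jurisdiction (12 March 2012 to 15 October 2012), pushing the deadline to 25 May 2013.
The written tolling agreement from 28 March 2013 to 21 December 2013 tolled the period for 268 days, extending the deadline to 17 February 2014.
The other events in the timeline have no effect on the limitation period under the stated rules.

17 February 2014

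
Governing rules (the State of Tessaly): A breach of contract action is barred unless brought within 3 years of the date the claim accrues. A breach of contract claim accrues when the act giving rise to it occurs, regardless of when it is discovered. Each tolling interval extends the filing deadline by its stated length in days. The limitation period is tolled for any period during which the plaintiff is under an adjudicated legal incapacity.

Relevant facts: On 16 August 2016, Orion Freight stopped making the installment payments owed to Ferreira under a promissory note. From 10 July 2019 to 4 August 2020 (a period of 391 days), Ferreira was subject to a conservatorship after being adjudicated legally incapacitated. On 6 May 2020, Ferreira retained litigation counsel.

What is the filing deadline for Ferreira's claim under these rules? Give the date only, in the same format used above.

10 September 2020

The claim accrued on 16 August 2016, the date of the act.
Adding the 3 years base period to 16 August 2016 gives a deadline of 16 August 2019, before any tolling.
Because the plaintiff's legal incapacity ran from 10 July 2019 to 4 August 2020, the deadline is extended by 391 days to 10 September 2020.
Nothing else in the chronology tolls or restarts the period.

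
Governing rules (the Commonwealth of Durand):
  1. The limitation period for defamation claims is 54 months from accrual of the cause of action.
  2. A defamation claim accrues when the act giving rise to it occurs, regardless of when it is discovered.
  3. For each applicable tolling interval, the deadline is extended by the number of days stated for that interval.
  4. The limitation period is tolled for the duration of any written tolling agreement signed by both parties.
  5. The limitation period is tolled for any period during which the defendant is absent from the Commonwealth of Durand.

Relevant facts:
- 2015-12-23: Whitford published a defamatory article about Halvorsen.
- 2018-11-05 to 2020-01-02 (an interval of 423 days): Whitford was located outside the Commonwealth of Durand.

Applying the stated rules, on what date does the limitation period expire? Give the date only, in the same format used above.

2021-08-20

The cause of action accrued on 2015-12-23, the date of the act.
The untolled deadline — 54 months after 2015-12-23 — is 2020-06-23.
The defendant's absence from the jurisdiction from 2018-11-05 to 2020-01-02 tolled the period for 423 days, extending the deadline to 2021-08-20.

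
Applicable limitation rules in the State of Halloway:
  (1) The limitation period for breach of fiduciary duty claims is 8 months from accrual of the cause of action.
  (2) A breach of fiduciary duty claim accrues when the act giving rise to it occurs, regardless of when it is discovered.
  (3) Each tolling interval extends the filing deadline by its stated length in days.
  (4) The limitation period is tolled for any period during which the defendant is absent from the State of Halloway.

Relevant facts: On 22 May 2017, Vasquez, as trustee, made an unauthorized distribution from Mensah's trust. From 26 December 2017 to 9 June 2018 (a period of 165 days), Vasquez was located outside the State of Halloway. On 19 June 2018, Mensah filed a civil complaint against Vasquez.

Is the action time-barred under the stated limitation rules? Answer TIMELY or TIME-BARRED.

TIMELY

The cause of action accrued on 22 May 2017, the date of the act.
The untolled deadline — 8 months after 22 May 2017 — is 22 January 2018.
The defendant's absence from the jurisdiction from 26 December 2017 to 9 June 2018 tolled the period for 165 days, extending the deadline to 6 July 2018.
Filing on 19 June 2018 beat the 6 July 2018 deadline — the action is timely.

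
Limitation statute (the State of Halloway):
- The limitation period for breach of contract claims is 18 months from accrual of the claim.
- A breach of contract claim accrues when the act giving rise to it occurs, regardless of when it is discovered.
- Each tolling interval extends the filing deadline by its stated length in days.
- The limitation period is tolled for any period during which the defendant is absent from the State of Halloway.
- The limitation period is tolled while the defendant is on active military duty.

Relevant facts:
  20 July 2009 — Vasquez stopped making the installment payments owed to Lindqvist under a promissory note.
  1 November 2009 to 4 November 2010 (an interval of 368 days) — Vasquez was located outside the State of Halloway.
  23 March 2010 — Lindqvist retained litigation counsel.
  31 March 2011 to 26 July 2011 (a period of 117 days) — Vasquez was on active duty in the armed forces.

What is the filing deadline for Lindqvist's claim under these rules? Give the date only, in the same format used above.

The claim accrued on 20 July 2009, when the wrongful act occurred.
The untolled deadline — 18 months after 20 July 2009 — is 20 January 2011.
The period was tolled for 368 days by the defendant's absence from the jurisdiction (1 November 2009 to 4 November 2010), pushing the deadline to 23 January 2012.
The period was tolled for 117 days by the defendant's active military service (31 March 2011 to 26 July 2011), pushing the deadline to 19 May 2012.
Nothing else in the chronology tolls or restarts the period.

19 May 2012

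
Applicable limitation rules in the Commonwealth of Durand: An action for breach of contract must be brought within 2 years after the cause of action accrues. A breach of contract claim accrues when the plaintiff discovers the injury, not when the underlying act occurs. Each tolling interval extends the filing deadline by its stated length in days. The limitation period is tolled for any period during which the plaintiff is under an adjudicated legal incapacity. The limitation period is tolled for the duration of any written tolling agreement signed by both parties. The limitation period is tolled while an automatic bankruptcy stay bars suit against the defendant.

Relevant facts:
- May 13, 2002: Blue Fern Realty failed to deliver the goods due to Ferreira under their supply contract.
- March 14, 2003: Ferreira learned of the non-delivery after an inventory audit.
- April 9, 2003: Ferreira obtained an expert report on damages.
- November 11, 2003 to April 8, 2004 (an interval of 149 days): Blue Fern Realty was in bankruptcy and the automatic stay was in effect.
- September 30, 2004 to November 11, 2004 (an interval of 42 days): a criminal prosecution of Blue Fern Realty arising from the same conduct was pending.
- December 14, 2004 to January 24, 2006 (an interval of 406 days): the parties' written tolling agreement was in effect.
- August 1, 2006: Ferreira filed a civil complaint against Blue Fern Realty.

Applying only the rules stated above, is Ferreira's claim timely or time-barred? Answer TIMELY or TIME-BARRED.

TIMELY

The claim did not accrue until Ferreira discovered the injury on March 14, 2003; the May 13, 2002 act date does not start the clock under the stated rule.
Adding the 2 years base period to March 14, 2003 gives a deadline of March 14, 2005, before any tolling.
Because the automatic bankruptcy stay ran from November 11, 2003 to April 8, 2004, the deadline is extended by 149 days to August 10, 2005.
The written tolling agreement from December 14, 2004 to January 24, 2006 tolled the period for 406 days, extending the deadline to September 20, 2006.
The pending criminal prosecution from September 30, 2004 to November 11, 2004 does not toll the period, because no stated rule makes a criminal prosecution a tolling event.
The other events in the timeline have no effect on the limitation period under the stated rules.
The August 1, 2006 filing precedes the September 20, 2006 deadline; the claim is timely.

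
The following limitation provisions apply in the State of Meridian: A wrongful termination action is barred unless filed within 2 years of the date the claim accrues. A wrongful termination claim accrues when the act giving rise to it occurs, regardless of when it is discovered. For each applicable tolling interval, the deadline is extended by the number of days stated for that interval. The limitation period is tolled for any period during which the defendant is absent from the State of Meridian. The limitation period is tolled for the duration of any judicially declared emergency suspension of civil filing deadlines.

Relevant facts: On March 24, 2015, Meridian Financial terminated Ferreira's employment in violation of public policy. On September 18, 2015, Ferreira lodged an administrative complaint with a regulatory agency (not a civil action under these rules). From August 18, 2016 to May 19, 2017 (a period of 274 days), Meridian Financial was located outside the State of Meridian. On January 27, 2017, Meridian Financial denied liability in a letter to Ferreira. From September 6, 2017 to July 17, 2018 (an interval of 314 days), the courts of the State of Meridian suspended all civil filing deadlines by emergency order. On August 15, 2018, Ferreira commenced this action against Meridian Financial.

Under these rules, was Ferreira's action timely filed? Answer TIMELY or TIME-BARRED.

The claim accrued on March 24, 2015, the date of the act.
The untolled deadline — 2 years after March 24, 2015 — is March 24, 2017.
The defendant's absence from the jurisdiction from August 18, 2016 to May 19, 2017 tolled the period for 274 days, extending the deadline to December 23, 2017.
The period was tolled for 314 days by the emergency suspension of filing deadlines (September 6, 2017 to July 17, 2018), pushing the deadline to November 2, 2018.
Nothing else in the chronology tolls or restarts the period.
Filing on August 15, 2018 beat the November 2, 2018 deadline — the action is timely.

TIMELY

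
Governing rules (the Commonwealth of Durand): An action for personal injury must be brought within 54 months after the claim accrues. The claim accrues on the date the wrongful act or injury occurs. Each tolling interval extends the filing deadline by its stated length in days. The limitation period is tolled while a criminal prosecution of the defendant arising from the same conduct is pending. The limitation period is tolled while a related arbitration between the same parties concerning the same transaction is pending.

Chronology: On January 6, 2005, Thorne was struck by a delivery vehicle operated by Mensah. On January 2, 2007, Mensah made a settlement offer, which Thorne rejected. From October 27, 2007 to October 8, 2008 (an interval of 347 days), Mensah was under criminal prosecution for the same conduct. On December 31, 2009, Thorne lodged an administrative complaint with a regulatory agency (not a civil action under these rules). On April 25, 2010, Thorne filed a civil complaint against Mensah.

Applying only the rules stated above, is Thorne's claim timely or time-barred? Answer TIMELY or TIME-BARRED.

TIMELY

The claim accrued on January 6, 2005, the date of the act.
The untolled deadline — 54 months after January 6, 2005 — is July 6, 2009.
The pending criminal prosecution from October 27, 2007 to October 8, 2008 tolled the period for 347 days, extending the deadline to June 18, 2010.
None of the other events listed affects the running of the period under the stated rules.
The April 25, 2010 filing precedes the June 18, 2010 deadline; the claim is timely.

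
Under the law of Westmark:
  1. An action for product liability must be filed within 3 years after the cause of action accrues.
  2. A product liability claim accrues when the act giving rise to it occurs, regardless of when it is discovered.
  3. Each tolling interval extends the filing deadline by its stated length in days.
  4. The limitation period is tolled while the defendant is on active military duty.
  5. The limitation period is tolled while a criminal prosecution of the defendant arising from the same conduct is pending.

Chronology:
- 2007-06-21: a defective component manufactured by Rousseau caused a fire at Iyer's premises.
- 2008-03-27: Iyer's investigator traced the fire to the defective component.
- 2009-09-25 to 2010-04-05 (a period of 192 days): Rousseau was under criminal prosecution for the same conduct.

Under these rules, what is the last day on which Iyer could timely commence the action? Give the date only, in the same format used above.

Because the rule ties accrual to occurrence, the claim accrued on 2007-06-21, not on the 2008-03-27 discovery date.
The untolled deadline — 3 years after 2007-06-21 — is 2010-06-21.
Because the pending criminal prosecution ran from 2009-09-25 to 2010-04-05, the deadline is extended by 192 days to 2010-12-30.

2010-12-30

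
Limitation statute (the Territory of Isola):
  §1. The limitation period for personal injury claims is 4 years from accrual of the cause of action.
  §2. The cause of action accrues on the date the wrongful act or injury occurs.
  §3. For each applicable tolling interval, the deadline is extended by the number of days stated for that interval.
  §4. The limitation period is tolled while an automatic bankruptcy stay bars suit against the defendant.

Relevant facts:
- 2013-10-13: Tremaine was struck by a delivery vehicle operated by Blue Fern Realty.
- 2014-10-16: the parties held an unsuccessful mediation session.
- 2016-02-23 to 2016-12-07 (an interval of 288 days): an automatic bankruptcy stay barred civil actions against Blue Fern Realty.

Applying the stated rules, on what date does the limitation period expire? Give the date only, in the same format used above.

2018-07-28

The limitation period began to run on 2013-10-13.
4 years from 2013-10-13 is 2017-10-13.
Because the automatic bankruptcy stay ran from 2016-02-23 to 2016-12-07, the deadline is extended by 288 days to 2018-07-28.
Nothing else in the chronology tolls or restarts the period.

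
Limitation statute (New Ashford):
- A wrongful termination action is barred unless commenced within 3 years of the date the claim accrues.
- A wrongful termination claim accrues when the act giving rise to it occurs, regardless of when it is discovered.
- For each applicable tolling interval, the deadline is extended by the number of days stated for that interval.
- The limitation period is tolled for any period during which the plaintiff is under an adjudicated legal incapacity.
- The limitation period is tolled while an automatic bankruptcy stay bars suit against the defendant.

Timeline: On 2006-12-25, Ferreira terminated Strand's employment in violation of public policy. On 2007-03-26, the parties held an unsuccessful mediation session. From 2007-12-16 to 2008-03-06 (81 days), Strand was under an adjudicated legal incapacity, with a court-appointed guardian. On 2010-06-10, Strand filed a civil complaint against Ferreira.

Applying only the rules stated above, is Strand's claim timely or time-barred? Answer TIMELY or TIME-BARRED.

TIME-BARRED

The claim accrued on 2006-12-25, the date of the act.
Adding the 3 years base period to 2006-12-25 gives a deadline of 2009-12-25, before any tolling.
The plaintiff's legal incapacity from 2007-12-16 to 2008-03-06 tolled the period for 81 days, extending the deadline to 2010-03-16.
None of the other events listed affects the running of the period under the stated rules.
Filing on 2010-06-10 missed the 2010-03-16 deadline — the action is time-barred.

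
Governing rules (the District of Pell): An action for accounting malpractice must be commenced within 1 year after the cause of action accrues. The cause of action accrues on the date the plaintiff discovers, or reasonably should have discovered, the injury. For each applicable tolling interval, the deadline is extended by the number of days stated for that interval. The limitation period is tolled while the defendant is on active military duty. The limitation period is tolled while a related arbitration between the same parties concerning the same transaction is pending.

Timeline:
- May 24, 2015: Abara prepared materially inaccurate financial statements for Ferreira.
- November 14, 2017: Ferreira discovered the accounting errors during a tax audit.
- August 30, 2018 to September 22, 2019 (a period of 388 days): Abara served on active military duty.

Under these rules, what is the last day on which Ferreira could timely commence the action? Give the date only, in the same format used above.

The claim did not accrue until Ferreira discovered the injury on November 14, 2017; the May 24, 2015 act date does not start the clock under the stated rule.
Adding the 1 year base period to November 14, 2017 gives a deadline of November 14, 2018, before any tolling.
The period was tolled for 388 days by the defendant's active military service (August 30, 2018 to September 22, 2019), pushing the deadline to December 7, 2019.

December 7, 2019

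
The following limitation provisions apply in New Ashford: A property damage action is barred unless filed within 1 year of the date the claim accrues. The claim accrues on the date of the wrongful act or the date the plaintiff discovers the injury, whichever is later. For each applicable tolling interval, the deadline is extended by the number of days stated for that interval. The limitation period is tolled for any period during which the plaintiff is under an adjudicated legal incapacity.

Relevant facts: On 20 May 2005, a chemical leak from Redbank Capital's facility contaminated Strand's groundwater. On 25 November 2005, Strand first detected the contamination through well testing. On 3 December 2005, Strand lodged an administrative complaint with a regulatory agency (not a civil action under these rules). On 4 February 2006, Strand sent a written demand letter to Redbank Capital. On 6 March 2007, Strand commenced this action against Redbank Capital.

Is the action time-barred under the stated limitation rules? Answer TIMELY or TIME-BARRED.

TIME-BARRED

The claim accrued on 25 November 2005 — the later of the 20 May 2005 act and the 25 November 2005 discovery.
1 year from 25 November 2005 is 25 November 2006.
None of the other events listed affects the running of the period under the stated rules.
Strand filed on 6 March 2007, after the 25 November 2006 deadline, so the action is time-barred.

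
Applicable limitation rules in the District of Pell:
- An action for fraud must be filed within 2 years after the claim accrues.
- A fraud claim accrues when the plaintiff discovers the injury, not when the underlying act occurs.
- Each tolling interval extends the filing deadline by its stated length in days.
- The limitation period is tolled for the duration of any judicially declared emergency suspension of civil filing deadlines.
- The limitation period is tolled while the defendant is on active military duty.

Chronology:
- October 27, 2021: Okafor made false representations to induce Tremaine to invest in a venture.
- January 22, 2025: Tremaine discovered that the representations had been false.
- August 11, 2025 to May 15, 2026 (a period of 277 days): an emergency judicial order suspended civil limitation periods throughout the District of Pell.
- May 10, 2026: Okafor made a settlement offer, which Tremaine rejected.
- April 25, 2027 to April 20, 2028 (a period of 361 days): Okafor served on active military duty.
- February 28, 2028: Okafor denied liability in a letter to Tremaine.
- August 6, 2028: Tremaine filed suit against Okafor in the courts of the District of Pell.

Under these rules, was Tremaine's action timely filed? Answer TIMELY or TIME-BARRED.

TIMELY

The claim did not accrue until Tremaine discovered the injury on January 22, 2025; the October 27, 2021 act date does not start the clock under the stated rule.
2 years from January 22, 2025 is January 22, 2027.
Because the emergency suspension of filing deadlines ran from August 11, 2025 to May 15, 2026, the deadline is extended by 277 days to October 26, 2027.
Because the defendant's active military service ran from April 25, 2027 to April 20, 2028, the deadline is extended by 361 days to October 21, 2028.
The other events in the timeline have no effect on the limitation period under the stated rules.
The August 6, 2028 filing precedes the October 21, 2028 deadline; the claim is timely.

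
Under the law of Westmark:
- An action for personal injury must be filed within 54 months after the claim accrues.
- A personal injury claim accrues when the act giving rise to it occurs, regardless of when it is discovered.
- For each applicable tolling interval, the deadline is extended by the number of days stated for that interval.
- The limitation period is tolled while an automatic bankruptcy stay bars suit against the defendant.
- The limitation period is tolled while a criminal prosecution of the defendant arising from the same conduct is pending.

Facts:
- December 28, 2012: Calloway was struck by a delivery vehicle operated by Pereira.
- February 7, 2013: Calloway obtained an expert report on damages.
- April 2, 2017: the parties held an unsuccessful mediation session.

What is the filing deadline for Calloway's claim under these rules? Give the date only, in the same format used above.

The claim accrued on December 28, 2012, the date of the act.
Adding the 54 months base period to December 28, 2012 gives a deadline of June 28, 2017, before any tolling.
None of the other events listed affects the running of the period under the stated rules.

June 28, 2017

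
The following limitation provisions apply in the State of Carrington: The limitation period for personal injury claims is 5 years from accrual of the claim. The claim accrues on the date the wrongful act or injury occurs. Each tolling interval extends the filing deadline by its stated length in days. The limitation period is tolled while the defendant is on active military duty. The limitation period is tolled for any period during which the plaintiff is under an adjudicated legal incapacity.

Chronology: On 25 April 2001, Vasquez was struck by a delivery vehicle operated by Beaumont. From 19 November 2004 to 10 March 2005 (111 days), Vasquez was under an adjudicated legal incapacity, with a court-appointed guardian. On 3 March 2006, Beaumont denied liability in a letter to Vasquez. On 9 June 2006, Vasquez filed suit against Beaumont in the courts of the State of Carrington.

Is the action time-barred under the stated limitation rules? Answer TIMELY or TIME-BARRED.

TIMELY

The claim accrued on 25 April 2001, when the wrongful act occurred.
5 years from 25 April 2001 is 25 April 2006.
Because the plaintiff's legal incapacity ran from 19 November 2004 to 10 March 2005, the deadline is extended by 111 days to 14 August 2006.
None of the other events listed affects the running of the period under the stated rules.
Filing on 9 June 2006 beat the 14 August 2006 deadline — the action is timely.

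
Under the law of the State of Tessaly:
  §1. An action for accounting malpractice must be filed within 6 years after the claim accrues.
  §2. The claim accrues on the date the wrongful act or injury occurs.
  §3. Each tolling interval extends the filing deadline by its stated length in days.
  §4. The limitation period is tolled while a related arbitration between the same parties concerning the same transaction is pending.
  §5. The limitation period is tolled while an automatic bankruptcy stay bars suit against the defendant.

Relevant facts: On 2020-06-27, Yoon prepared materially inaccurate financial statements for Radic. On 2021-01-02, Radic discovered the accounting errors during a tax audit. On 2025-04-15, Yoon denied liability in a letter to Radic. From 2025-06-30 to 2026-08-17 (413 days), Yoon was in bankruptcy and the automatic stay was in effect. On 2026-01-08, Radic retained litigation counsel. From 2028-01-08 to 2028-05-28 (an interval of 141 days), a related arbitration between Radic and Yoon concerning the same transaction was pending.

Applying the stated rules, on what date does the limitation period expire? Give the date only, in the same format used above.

Accrual is governed by the date of the act, so the period began to run on 2020-06-27; the later discovery on 2021-01-02 is irrelevant under the stated rule.
The untolled deadline — 6 years after 2020-06-27 — is 2026-06-27.
The period was tolled for 413 days by the automatic bankruptcy stay (2025-06-30 to 2026-08-17), pushing the deadline to 2027-08-14.
By the time the pending related arbitration began on 2028-01-08, the limitation period had already expired on 2027-08-14; that interval cannot revive it.
Nothing else in the chronology tolls or restarts the period.

2027-08-14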